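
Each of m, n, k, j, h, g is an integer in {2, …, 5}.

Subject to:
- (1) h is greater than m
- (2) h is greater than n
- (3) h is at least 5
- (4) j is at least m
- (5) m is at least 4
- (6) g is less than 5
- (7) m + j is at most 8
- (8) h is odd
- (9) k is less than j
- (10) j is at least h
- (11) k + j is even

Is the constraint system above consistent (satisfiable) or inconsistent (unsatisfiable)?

Unsatisfiable

From constraint 5: m ≥ 4. From constraints 3 and 10: j ≥ h ≥ 5. Hence m + j ≥ 9. But constraint 7 requires m + j ≤ 8, and 8 < 9. Contradiction.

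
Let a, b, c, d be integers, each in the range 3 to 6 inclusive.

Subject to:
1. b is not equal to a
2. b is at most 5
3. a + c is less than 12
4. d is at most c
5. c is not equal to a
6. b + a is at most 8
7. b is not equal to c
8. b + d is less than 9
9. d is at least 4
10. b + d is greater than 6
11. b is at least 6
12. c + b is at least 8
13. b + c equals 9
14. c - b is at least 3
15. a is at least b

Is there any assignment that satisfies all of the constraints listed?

From constraint 11: b ≥ 6. From constraints 4 and 9: c ≥ d ≥ 4. Hence b + c ≥ 10. But constraint 13 requires b + c = 9, and 9 < 10. Contradiction.

Unsatisfiable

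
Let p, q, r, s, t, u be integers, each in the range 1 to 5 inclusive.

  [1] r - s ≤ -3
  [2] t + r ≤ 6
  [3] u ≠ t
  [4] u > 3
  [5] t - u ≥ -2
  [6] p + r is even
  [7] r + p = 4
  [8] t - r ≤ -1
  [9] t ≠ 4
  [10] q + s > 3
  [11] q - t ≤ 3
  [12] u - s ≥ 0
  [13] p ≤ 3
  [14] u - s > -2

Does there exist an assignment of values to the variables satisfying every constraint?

Constraints 1, 5, 8, and 12 give s − r ≥ 3, r − t ≥ 1, t − u ≥ -2, u − s ≥ 0.
Adding all 4 inequalities: the left sides telescope to 0, and the right sides sum to 3 + 1 + (-2) + 0 = 2. So 0 ≥ 2, which is false.

Unsatisfiable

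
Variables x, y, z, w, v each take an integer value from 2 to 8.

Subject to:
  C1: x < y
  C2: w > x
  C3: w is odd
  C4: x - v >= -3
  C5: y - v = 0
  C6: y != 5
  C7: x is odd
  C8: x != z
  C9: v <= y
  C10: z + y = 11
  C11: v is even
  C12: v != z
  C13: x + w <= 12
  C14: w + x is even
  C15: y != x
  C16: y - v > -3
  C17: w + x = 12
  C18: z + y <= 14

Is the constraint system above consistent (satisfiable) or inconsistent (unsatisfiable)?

Satisfiable

Take x = 5, y = 8, z = 3, w = 7, v = 8. Then constraint 4: x - v = -3; constraint 5: y - v = 0; constraint 10: z + y = 11, and every other listed constraint is also met.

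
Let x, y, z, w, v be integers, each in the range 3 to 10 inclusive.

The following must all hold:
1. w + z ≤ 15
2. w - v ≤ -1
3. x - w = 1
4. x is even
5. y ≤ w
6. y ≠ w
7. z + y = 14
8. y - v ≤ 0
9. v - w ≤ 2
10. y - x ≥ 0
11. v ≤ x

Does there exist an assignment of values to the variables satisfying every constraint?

Constraints 2, 5, 10, and 11 give x ≤ y, y ≤ w, w < v, v ≤ x. Chaining: x ≤ y ≤ w < v ≤ x, which forces x < x — impossible.

Unsatisfiable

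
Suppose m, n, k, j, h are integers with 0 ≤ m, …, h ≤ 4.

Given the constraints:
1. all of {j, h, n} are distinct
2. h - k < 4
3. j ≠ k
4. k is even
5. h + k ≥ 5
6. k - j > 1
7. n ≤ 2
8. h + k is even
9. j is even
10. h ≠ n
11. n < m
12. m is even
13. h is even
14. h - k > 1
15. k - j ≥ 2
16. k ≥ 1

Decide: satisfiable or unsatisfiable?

Satisfiable

Try m = 4, n = 2, k = 2, j = 0, h = 4.
Check constraint 2: h - k = 2; constraint 5: h + k = 6. The remaining constraints are straightforward to verify.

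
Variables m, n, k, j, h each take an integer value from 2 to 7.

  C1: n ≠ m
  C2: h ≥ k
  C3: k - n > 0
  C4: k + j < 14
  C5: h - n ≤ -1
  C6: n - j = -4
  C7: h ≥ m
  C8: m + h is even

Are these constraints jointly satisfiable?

Unsatisfiable

Constraints 2, 3, and 5 give h < n, n < k, k ≤ h. Chaining: h < n < k ≤ h, which forces h < h — impossible.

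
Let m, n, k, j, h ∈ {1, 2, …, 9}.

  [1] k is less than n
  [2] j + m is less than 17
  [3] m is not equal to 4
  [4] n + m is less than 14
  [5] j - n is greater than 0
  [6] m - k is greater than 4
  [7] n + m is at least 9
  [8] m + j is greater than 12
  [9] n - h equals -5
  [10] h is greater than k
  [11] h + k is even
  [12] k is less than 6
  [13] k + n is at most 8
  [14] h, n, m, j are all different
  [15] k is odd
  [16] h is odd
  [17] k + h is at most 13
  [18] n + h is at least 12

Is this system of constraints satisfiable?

One satisfying assignment is m = 8, n = 4, k = 1, j = 6, h = 9.
For the less obvious constraints — constraint 2: j + m = 14; constraint 4: n + m = 12 — and the others hold by inspection.

Satisfiable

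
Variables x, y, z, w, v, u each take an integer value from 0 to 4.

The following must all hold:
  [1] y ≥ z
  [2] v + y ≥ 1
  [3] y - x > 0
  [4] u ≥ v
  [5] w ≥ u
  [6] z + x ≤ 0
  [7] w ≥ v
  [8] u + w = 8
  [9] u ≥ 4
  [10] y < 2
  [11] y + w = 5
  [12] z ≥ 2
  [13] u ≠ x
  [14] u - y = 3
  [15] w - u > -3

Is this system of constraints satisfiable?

From constraints 1 and 12: y ≥ z ≥ 2. From constraints 5 and 9: w ≥ u ≥ 4. Hence y + w ≥ 6. But constraint 11 requires y + w = 5, and 5 < 6. Contradiction.

Unsatisfiable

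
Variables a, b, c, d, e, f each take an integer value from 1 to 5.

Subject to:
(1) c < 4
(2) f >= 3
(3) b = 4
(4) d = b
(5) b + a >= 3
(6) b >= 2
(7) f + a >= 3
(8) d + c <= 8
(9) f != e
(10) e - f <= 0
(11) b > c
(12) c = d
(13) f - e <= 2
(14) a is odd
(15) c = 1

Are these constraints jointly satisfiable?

Unsatisfiable

Constraint 15 fixes c = 1 and constraint 3 fixes b = 4. Constraints 4 and 12 give c = d = b, so c = b. But 1 ≠ 4 — contradiction.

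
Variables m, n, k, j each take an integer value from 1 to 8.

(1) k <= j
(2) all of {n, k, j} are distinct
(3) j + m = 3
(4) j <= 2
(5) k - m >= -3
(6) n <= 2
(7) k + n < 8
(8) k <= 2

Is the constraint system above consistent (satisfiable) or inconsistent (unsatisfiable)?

Unsatisfiable

Constraints 4, 6, and 8 confine each of n, k, j to the 2 values {1, 2} (the domain already gives each ≥ 1).
Constraint 2 requires all 3 of them to be distinct, but only 2 values are available — impossible by the pigeonhole principle.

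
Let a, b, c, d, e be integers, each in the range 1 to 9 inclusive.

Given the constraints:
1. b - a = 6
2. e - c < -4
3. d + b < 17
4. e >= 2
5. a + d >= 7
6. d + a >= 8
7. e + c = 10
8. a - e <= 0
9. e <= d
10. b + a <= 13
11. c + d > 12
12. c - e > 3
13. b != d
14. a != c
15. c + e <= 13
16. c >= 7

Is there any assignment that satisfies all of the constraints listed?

Satisfiable

The assignment a = 2, b = 8, c = 8, d = 7, e = 2 works:
  constraint 1 holds since b - a = 6.
  constraint 2 holds since e - c = -6.
The rest check out directly.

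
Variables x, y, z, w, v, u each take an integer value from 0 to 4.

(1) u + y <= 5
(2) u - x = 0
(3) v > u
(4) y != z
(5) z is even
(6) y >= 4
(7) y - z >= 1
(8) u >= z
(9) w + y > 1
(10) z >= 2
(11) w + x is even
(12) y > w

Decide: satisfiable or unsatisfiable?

Unsatisfiable

From constraints 8 and 10: u ≥ z ≥ 2. From constraint 6: y ≥ 4. Hence u + y ≥ 6. But constraint 1 requires u + y ≤ 5, and 5 < 6. Contradiction.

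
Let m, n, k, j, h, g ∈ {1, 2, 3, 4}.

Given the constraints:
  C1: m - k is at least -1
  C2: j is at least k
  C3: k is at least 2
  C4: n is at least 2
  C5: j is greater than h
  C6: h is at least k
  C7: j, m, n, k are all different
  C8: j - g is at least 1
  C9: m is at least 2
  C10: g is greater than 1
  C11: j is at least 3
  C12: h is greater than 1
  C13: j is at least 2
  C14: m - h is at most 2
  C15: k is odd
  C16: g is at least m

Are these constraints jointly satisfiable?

Constraints 3, 4, 9, and 13 confine each of j, m, n, k to the 3 values {2, …, 4} (the domain already gives each ≤ 4).
Constraint 7 requires all 4 of them to be distinct, but only 3 values are available — impossible by the pigeonhole principle.

Unsatisfiable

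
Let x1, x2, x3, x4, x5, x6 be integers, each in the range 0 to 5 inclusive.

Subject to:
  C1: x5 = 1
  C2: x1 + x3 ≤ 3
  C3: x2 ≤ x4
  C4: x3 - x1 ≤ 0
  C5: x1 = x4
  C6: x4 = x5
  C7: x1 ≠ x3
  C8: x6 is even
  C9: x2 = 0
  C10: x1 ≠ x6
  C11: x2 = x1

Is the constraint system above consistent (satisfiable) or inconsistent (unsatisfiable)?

Constraint 9 fixes x2 = 0 and constraint 1 fixes x5 = 1. Constraints 5, 6, and 11 give x2 = x1 = x4 = x5, so x2 = x5. But 0 ≠ 1 — contradiction.

Unsatisfiable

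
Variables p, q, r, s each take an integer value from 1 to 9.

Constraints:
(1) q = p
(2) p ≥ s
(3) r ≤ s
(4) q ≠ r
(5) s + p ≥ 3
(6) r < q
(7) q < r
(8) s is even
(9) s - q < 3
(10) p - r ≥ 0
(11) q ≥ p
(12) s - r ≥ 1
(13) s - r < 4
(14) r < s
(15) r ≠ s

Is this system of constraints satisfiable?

Unsatisfiable

Constraints 2, 7, 11, and 14 give q < r, r < s, s ≤ p, p ≤ q. Chaining: q < r < s ≤ p ≤ q, which forces q < q — impossible.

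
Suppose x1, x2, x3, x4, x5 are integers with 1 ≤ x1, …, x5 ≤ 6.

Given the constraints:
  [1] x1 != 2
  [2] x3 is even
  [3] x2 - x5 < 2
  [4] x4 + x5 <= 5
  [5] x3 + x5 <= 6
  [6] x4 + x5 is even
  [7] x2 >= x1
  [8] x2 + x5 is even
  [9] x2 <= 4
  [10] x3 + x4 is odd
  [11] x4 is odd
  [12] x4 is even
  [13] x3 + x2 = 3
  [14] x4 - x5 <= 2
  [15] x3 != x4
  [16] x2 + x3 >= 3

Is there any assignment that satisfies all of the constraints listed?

Constraint 2 makes x3 even and constraint 12 makes x4 even, so x3 + x4 must be even. Constraint 10 says x3 + x4 is odd — contradiction.

Unsatisfiable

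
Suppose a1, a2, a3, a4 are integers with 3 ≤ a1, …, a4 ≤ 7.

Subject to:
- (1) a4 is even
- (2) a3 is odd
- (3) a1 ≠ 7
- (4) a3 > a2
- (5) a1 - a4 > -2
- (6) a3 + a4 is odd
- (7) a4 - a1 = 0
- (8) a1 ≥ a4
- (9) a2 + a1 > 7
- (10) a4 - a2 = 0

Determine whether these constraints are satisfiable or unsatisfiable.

One satisfying assignment is a1 = 4, a2 = 4, a3 = 5, a4 = 4.
For the less obvious constraints — constraint 5: a1 - a4 = 0; constraint 7: a4 - a1 = 0 — and the others hold by inspection.

Satisfiable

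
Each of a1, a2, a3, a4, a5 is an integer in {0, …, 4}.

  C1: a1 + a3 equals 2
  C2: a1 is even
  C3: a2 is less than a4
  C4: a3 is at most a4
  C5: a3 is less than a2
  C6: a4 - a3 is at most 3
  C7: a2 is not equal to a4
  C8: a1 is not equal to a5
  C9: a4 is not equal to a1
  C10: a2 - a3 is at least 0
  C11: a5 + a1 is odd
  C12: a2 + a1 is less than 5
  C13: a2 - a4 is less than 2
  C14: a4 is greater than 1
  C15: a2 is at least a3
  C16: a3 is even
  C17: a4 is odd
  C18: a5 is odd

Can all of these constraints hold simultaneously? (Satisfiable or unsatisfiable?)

Try a1 = 2, a2 = 2, a3 = 0, a4 = 3, a5 = 1.
Check constraint 1: a1 + a3 = 2; constraint 6: a4 - a3 = 3; constraint 10: a2 - a3 = 2. The remaining constraints are straightforward to verify.

Satisfiable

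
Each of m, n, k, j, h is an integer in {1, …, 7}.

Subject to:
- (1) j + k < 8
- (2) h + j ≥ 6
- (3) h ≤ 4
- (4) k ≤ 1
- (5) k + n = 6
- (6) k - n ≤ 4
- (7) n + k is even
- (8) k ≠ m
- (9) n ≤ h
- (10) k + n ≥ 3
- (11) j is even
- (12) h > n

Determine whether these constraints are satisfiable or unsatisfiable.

Unsatisfiable

From constraint 4: k ≤ 1. From constraints 3 and 9: n ≤ h ≤ 4. Hence k + n ≤ 5. But constraint 5 requires k + n = 6, and 6 > 5. Contradiction.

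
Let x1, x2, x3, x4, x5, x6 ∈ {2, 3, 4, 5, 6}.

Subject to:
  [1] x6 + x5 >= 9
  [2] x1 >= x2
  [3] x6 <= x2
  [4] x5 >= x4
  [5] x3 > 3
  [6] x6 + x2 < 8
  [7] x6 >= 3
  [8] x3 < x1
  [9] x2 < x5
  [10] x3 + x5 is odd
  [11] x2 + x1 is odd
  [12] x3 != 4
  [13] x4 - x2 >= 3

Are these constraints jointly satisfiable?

Satisfiable

Setting (x1, x2, x3, x4, x5, x6) = (6, 3, 5, 6, 6, 3) satisfies everything: constraint 1: x6 + x5 = 9; constraint 6: x6 + x2 = 6, and the others follow.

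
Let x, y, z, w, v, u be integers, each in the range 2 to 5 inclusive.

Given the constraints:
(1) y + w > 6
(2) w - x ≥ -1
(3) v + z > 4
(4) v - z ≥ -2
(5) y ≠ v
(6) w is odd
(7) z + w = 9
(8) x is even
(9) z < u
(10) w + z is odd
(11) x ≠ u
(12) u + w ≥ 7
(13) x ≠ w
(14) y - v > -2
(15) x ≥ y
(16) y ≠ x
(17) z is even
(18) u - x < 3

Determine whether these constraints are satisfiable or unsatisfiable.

One satisfying assignment is x = 4, y = 2, z = 4, w = 5, v = 3, u = 5.
For the less obvious constraints — constraint 1: y + w = 7; constraint 2: w - x = 1; constraint 3: v + z = 7 — and the others hold by inspection.

Satisfiable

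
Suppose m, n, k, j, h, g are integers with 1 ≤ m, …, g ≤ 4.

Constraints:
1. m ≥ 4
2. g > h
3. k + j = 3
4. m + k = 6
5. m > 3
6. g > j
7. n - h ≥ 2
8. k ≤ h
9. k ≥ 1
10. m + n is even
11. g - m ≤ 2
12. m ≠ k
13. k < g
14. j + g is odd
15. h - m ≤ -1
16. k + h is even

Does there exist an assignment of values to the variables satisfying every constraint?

Setting (m, n, k, j, h, g) = (4, 4, 2, 1, 2, 4) satisfies everything: constraint 3: k + j = 3; constraint 4: m + k = 6; constraint 7: n - h = 2, and the others follow.

Satisfiable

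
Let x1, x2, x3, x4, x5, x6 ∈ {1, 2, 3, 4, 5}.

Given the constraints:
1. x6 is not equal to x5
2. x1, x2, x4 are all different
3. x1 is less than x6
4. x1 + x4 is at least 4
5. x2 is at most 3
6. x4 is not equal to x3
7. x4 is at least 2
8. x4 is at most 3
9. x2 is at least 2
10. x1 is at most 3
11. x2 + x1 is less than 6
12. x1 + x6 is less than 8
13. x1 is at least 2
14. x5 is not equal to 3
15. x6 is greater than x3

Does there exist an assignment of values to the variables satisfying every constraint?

Unsatisfiable

Constraints 5, 7, 8, 9, 10, and 13 confine each of x1, x2, x4 to the 2 values {2, 3}.
Constraint 2 requires all 3 of them to be distinct, but only 2 values are available — impossible by the pigeonhole principle.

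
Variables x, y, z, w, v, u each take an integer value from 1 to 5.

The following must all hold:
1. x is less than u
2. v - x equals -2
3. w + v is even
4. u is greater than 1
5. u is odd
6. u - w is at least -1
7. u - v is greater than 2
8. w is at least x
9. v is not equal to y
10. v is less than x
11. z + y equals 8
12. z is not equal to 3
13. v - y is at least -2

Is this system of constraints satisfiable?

Try x = 3, y = 3, z = 5, w = 5, v = 1, u = 5.
Check constraint 2: v - x = -2; constraint 6: u - w = 0. The remaining constraints are straightforward to verify.

Satisfiable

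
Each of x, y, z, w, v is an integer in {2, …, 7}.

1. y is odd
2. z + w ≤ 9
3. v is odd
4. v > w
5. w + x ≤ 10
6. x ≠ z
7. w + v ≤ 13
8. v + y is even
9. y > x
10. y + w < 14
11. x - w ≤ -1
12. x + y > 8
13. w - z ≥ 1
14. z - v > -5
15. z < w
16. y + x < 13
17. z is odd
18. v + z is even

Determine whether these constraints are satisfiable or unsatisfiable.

Satisfiable

One satisfying assignment is x = 4, y = 7, z = 3, w = 6, v = 7.
For the less obvious constraints — constraint 2: z + w = 9; constraint 5: w + x = 10 — and the others hold by inspection.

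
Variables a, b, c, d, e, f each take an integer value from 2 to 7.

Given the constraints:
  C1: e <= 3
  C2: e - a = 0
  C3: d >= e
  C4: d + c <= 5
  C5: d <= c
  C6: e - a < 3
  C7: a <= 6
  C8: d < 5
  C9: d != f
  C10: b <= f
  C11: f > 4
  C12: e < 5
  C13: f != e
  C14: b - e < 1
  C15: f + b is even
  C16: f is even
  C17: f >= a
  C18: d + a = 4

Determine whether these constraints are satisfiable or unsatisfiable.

Satisfiable

One satisfying assignment is a = 2, b = 2, c = 2, d = 2, e = 2, f = 6.
For the less obvious constraints — constraint 2: e - a = 0; constraint 4: d + c = 4 — and the others hold by inspection.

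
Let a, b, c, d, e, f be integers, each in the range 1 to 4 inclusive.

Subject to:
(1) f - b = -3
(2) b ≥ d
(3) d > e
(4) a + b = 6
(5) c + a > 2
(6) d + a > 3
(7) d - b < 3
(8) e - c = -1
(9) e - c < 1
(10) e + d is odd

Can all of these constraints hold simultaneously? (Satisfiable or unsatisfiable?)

Satisfiable

One satisfying assignment is a = 2, b = 4, c = 2, d = 4, e = 1, f = 1.
For the less obvious constraints — constraint 1: f - b = -3; constraint 4: a + b = 6; constraint 5: c + a = 4 — and the others hold by inspection.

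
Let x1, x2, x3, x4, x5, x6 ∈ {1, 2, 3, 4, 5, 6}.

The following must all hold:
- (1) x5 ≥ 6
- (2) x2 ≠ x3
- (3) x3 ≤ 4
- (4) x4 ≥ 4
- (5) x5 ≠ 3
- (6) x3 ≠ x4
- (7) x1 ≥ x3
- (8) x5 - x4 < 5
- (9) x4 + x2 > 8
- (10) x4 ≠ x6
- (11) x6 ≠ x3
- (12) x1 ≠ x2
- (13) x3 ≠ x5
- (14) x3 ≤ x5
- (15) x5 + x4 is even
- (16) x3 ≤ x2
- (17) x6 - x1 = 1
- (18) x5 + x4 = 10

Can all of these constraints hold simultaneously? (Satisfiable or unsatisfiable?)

Satisfiable

One satisfying assignment is x1 = 5, x2 = 6, x3 = 1, x4 = 4, x5 = 6, x6 = 6.
For the less obvious constraints — constraint 8: x5 - x4 = 2; constraint 9: x4 + x2 = 10; constraint 17: x6 - x1 = 1 — and the others hold by inspection.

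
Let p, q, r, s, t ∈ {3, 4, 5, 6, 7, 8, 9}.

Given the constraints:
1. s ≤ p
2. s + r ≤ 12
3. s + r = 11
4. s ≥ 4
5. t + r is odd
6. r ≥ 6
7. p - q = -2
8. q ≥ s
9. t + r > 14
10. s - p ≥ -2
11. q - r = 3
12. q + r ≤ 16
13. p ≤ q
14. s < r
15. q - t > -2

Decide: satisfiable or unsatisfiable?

Satisfiable

Try p = 7, q = 9, r = 6, s = 5, t = 9.
Check constraint 2: s + r = 11; constraint 3: s + r = 11; constraint 7: p - q = -2. The remaining constraints are straightforward to verify.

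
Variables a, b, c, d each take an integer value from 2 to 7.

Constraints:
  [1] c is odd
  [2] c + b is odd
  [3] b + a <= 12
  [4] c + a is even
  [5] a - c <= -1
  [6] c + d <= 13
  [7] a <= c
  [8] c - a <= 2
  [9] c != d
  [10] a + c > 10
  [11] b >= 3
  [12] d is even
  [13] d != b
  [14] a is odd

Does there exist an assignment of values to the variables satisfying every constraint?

Try a = 5, b = 6, c = 7, d = 4.
Check constraint 3: b + a = 11; constraint 5: a - c = -2; constraint 6: c + d = 11. The remaining constraints are straightforward to verify.

Satisfiable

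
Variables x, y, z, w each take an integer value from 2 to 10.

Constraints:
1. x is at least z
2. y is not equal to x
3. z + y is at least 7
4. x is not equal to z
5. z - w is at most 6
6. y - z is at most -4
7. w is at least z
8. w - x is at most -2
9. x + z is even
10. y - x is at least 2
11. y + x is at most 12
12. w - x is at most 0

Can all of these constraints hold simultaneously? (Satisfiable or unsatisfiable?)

Constraints 5, 6, 8, and 10 give z − y ≥ 4, y − x ≥ 2, x − w ≥ 2, w − z ≥ -6.
Adding all 4 inequalities: the left sides telescope to 0, and the right sides sum to 4 + 2 + 2 + (-6) = 2. So 0 ≥ 2, which is false.

Unsatisfiable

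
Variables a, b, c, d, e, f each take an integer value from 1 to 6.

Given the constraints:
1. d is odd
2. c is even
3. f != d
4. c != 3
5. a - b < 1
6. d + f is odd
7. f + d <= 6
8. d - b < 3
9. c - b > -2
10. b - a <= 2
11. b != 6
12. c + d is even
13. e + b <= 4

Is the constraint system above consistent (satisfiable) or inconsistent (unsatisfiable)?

Constraint 2 makes c even and constraint 1 makes d odd, so c + d must be odd. Constraint 12 says c + d is even — contradiction.

Unsatisfiable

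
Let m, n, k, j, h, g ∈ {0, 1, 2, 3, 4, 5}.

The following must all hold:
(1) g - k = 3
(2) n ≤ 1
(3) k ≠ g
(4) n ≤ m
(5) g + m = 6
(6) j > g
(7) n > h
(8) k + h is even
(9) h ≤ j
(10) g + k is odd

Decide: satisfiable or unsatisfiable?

Satisfiable

Try m = 3, n = 1, k = 0, j = 4, h = 0, g = 3.
Check constraint 1: g - k = 3; constraint 5: g + m = 6. The remaining constraints are straightforward to verify.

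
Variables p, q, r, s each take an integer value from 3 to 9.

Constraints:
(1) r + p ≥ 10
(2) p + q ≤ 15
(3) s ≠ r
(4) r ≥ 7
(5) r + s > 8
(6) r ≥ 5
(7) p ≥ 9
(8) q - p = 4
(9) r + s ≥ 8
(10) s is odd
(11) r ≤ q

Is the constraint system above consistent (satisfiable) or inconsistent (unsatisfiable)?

Unsatisfiable

From constraint 7: p ≥ 9. From constraints 4 and 11: q ≥ r ≥ 7. Hence p + q ≥ 16. But constraint 2 requires p + q ≤ 15, and 15 < 16. Contradiction.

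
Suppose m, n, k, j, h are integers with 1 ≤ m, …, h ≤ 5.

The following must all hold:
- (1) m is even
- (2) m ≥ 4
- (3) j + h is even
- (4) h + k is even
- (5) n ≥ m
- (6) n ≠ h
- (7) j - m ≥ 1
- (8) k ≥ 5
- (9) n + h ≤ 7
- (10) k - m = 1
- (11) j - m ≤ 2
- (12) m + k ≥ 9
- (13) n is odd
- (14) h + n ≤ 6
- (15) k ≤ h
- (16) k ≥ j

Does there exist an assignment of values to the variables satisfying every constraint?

Unsatisfiable

From constraints 2 and 5: n ≥ m ≥ 4. From constraints 8 and 15: h ≥ k ≥ 5. Hence n + h ≥ 9. But constraint 9 requires n + h ≤ 7, and 7 < 9. Contradiction.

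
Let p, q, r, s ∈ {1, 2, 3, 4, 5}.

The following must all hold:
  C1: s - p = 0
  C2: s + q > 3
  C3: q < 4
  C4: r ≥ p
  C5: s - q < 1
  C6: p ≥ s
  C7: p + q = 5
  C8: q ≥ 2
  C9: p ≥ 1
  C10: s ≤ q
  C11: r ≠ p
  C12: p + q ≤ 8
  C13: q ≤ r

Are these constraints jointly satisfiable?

Take p = 2, q = 3, r = 5, s = 2. Then constraint 1: s - p = 0; constraint 2: s + q = 5; constraint 5: s - q = -1, and every other listed constraint is also met.

Satisfiable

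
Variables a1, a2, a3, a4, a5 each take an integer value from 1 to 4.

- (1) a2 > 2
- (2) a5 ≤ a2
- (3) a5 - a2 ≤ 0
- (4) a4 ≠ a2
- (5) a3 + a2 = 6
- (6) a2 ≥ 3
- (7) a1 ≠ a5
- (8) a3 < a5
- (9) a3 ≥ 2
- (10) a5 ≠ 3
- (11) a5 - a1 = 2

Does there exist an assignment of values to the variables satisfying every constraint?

The assignment a1 = 2, a2 = 4, a3 = 2, a4 = 3, a5 = 4 works:
  constraint 3 holds since a5 - a2 = 0.
  constraint 5 holds since a3 + a2 = 6.
The rest check out directly.

Satisfiable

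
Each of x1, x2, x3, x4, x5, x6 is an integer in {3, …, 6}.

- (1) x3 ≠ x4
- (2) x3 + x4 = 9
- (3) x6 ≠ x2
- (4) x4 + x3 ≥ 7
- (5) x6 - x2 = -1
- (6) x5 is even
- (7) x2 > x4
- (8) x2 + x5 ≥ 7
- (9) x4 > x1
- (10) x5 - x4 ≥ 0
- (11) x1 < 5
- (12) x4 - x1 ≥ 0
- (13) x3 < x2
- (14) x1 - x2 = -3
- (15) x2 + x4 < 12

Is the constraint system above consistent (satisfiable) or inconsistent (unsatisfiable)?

Satisfiable

Try x1 = 3, x2 = 6, x3 = 5, x4 = 4, x5 = 4, x6 = 5.
Check constraint 2: x3 + x4 = 9; constraint 4: x4 + x3 = 9; constraint 5: x6 - x2 = -1. The remaining constraints are straightforward to verify.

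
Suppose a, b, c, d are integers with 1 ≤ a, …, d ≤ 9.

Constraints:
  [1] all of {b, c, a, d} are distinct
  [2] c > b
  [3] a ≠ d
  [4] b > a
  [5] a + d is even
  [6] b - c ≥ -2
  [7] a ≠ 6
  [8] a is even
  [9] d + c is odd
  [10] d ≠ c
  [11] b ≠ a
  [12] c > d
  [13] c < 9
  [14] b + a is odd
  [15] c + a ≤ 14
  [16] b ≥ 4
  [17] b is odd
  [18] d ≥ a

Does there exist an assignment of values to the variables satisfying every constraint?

Satisfiable

Setting (a, b, c, d) = (4, 5, 7, 6) satisfies everything: constraint 1: values 5, 7, 4, 6 are distinct; constraint 6: b - c = -2; constraint 15: c + a = 11, and the others follow.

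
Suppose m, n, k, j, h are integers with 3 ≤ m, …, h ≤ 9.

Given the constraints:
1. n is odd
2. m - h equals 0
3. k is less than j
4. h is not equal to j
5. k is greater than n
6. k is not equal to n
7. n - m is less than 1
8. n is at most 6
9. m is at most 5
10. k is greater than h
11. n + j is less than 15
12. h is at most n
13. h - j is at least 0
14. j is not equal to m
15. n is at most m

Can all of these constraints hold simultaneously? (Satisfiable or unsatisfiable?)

Constraints 3, 5, 12, and 13 give n < k, k < j, j ≤ h, h ≤ n. Chaining: n < k < j ≤ h ≤ n, which forces n < n — impossible.

Unsatisfiable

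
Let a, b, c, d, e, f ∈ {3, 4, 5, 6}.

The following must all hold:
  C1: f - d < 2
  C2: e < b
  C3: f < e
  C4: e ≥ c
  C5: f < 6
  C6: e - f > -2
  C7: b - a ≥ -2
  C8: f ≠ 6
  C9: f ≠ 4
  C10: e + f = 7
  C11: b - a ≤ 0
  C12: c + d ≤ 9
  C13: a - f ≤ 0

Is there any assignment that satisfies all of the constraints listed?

Constraints 2, 3, 11, and 13 give e < b, b ≤ a, a ≤ f, f < e. Chaining: e < b ≤ a ≤ f < e, which forces e < e — impossible.

Unsatisfiable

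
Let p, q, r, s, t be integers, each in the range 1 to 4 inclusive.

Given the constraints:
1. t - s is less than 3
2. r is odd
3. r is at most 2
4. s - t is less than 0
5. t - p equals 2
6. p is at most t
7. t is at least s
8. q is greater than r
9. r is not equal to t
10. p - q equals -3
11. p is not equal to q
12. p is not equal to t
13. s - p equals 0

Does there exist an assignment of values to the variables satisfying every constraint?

Satisfiable

One satisfying assignment is p = 1, q = 4, r = 1, s = 1, t = 3.
For the less obvious constraints — constraint 1: t - s = 2; constraint 4: s - t = -2 — and the others hold by inspection.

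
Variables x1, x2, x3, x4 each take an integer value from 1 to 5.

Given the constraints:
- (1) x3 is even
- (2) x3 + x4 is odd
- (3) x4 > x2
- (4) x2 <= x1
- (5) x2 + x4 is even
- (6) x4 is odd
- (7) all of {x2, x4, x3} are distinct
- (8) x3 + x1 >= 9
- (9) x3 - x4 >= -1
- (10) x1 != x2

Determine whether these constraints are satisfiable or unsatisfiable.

Satisfiable

Take x1 = 5, x2 = 1, x3 = 4, x4 = 5. Then constraint 7: values 1, 5, 4 are distinct; constraint 8: x3 + x1 = 9; constraint 9: x3 - x4 = -1, and every other listed constraint is also met.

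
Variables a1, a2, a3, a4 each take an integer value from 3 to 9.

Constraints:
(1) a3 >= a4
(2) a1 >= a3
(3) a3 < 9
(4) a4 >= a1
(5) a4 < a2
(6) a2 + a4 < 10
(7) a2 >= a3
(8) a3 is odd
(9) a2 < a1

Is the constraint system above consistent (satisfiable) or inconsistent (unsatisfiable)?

Constraints 4, 5, and 9 give a4 < a2, a2 < a1, a1 ≤ a4. Chaining: a4 < a2 < a1 ≤ a4, which forces a4 < a4 — impossible.

Unsatisfiable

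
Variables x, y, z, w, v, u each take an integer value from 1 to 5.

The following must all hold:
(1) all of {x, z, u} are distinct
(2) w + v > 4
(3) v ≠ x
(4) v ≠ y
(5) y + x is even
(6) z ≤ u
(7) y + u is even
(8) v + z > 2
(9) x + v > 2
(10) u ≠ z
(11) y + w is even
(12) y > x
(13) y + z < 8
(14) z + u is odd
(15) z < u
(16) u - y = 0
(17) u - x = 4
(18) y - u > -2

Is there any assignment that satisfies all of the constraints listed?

Try x = 1, y = 5, z = 2, w = 5, v = 2, u = 5.
Check constraint 2: w + v = 7; constraint 8: v + z = 4. The remaining constraints are straightforward to verify.

Satisfiable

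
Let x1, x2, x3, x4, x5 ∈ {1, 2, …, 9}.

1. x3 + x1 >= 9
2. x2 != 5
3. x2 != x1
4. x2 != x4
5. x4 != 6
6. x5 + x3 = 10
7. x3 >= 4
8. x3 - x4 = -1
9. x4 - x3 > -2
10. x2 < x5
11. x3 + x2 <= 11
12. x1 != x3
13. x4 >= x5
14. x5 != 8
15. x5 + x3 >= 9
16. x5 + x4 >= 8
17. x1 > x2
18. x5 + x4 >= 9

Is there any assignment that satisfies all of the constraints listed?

One satisfying assignment is x1 = 3, x2 = 1, x3 = 7, x4 = 8, x5 = 3.
For the less obvious constraints — constraint 1: x3 + x1 = 10; constraint 6: x5 + x3 = 10 — and the others hold by inspection.

Satisfiable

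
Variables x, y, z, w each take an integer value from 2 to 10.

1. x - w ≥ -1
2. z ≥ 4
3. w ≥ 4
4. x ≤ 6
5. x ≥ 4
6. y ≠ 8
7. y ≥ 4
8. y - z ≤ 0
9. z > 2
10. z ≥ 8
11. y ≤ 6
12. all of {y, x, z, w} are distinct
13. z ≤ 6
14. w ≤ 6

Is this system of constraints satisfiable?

Constraints 2, 3, 4, 5, 7, 11, 13, and 14 confine each of y, x, z, w to the 3 values {4, …, 6}.
Constraint 12 requires all 4 of them to be distinct, but only 3 values are available — impossible by the pigeonhole principle.

Unsatisfiable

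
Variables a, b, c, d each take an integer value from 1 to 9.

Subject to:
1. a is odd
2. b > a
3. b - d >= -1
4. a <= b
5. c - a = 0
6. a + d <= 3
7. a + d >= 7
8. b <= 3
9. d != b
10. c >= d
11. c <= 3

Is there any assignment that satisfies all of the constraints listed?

Unsatisfiable

From constraints 4 and 8: a ≤ b ≤ 3. From constraints 10 and 11: d ≤ c ≤ 3. Hence a + d ≤ 6. But constraint 7 requires a + d ≥ 7, and 7 > 6. Contradiction.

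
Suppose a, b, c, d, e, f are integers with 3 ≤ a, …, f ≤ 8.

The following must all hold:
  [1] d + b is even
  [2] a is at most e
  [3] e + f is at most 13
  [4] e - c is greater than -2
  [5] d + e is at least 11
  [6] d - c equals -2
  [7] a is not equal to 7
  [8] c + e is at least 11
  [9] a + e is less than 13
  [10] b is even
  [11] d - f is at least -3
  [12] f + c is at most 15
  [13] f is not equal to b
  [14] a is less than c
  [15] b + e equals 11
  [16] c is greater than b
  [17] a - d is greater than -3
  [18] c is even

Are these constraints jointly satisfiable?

Try a = 3, b = 4, c = 6, d = 4, e = 7, f = 6.
Check constraint 3: e + f = 13; constraint 4: e - c = 1. The remaining constraints are straightforward to verify.

Satisfiable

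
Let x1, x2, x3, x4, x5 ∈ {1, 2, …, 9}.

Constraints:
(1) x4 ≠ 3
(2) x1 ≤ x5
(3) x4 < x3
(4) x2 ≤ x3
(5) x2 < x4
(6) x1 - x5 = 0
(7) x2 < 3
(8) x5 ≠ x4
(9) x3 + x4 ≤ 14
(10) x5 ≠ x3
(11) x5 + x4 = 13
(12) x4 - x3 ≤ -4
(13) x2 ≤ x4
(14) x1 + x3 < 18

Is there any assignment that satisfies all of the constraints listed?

Satisfiable

Try x1 = 8, x2 = 1, x3 = 9, x4 = 5, x5 = 8.
Check constraint 6: x1 - x5 = 0; constraint 9: x3 + x4 = 14; constraint 11: x5 + x4 = 13. The remaining constraints are straightforward to verify.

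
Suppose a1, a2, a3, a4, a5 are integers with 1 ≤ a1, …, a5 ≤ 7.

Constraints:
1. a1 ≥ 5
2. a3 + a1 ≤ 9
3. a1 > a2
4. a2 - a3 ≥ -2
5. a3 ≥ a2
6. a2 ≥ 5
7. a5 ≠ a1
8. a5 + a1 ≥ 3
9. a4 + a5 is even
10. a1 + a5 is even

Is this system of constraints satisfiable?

From constraints 5 and 6: a3 ≥ a2 ≥ 5. From constraint 1: a1 ≥ 5. Hence a3 + a1 ≥ 10. But constraint 2 requires a3 + a1 ≤ 9, and 9 < 10. Contradiction.

Unsatisfiable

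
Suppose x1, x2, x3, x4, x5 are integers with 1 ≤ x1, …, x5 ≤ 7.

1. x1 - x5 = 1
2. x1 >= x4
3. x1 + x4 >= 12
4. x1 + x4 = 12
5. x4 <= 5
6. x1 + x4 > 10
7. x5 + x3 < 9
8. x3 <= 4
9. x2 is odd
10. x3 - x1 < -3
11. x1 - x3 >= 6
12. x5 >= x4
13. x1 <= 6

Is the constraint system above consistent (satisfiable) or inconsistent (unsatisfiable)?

Unsatisfiable

From constraint 13: x1 ≤ 6. From constraint 5: x4 ≤ 5. Hence x1 + x4 ≤ 11. But constraint 3 requires x1 + x4 ≥ 12, and 12 > 11. Contradiction.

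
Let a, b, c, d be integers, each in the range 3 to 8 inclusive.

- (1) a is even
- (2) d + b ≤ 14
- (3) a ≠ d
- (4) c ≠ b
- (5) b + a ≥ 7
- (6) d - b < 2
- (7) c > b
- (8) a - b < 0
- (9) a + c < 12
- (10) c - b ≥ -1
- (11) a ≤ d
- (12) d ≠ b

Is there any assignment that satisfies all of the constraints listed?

The assignment a = 4, b = 6, c = 7, d = 7 works:
  constraint 2 holds since d + b = 13.
  constraint 5 holds since b + a = 10.
The rest check out directly.

Satisfiable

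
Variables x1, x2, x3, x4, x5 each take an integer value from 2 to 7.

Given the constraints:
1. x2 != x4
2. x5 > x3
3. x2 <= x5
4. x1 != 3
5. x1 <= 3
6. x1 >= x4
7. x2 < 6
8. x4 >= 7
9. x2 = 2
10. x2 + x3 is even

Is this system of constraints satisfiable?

Unsatisfiable

From constraint 8: x4 ≥ 7. From constraints 5 and 6: x4 ≤ x1 and x1 ≤ 3, so x4 ≤ 3. But 3 < 7, so no value of x4 works.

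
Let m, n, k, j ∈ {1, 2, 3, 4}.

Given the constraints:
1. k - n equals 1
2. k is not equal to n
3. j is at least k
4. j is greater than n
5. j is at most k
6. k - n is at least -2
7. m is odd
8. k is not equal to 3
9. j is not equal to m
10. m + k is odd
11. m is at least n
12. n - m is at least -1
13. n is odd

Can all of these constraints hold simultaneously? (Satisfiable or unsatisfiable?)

One satisfying assignment is m = 3, n = 3, k = 4, j = 4.
For the less obvious constraints — constraint 1: k - n = 1; constraint 6: k - n = 1 — and the others hold by inspection.

Satisfiable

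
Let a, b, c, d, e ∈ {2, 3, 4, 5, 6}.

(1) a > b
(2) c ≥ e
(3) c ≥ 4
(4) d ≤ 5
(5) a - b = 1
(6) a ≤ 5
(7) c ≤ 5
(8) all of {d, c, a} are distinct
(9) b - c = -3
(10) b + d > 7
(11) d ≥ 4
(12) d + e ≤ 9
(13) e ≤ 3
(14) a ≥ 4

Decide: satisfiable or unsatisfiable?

Constraints 3, 4, 6, 7, 11, and 14 confine each of d, c, a to the 2 values {4, 5}.
Constraint 8 requires all 3 of them to be distinct, but only 2 values are available — impossible by the pigeonhole principle.

Unsatisfiable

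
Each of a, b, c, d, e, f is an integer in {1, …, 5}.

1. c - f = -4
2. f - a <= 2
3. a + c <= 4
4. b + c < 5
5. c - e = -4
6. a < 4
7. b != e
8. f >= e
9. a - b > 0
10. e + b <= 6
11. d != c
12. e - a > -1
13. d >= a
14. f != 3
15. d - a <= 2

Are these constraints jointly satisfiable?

Satisfiable

One satisfying assignment is a = 3, b = 1, c = 1, d = 5, e = 5, f = 5.
For the less obvious constraints — constraint 1: c - f = -4; constraint 2: f - a = 2; constraint 3: a + c = 4 — and the others hold by inspection.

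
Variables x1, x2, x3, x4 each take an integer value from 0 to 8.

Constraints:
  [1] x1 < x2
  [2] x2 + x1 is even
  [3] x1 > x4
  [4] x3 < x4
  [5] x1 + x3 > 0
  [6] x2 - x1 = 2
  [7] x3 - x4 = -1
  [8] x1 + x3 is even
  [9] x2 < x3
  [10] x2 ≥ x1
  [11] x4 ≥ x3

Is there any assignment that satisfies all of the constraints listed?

Constraints 3, 4, 9, and 10 give x2 < x3, x3 < x4, x4 < x1, x1 ≤ x2. Chaining: x2 < x3 < x4 < x1 ≤ x2, which forces x2 < x2 — impossible.

Unsatisfiable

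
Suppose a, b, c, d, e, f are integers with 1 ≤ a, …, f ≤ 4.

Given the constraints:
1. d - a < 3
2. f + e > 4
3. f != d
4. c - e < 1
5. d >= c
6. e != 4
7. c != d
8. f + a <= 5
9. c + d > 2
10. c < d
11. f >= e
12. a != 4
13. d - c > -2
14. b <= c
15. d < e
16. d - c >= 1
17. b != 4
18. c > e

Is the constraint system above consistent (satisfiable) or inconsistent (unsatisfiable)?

Unsatisfiable

Constraints 10, 15, and 18 give e < c, c < d, d < e. Chaining: e < c < d < e, which forces e < e — impossible.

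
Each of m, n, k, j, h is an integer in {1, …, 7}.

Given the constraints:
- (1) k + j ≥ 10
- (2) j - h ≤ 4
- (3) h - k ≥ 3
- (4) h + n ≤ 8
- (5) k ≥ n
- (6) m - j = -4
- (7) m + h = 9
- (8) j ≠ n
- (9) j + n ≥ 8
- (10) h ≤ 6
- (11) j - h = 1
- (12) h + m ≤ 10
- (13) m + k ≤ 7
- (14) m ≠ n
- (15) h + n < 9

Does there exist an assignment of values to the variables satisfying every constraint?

Satisfiable

One satisfying assignment is m = 3, n = 2, k = 3, j = 7, h = 6.
For the less obvious constraints — constraint 1: k + j = 10; constraint 2: j - h = 1 — and the others hold by inspection.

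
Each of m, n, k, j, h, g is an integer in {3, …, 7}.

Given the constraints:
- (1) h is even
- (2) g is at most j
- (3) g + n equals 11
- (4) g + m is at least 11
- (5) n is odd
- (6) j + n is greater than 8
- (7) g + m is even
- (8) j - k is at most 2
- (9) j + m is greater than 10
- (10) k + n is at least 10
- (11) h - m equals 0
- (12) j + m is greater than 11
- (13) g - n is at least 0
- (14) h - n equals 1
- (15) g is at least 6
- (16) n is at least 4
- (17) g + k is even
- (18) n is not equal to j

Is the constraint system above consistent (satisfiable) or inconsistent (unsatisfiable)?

Satisfiable

Setting (m, n, k, j, h, g) = (6, 5, 6, 6, 6, 6) satisfies everything: constraint 3: g + n = 11; constraint 4: g + m = 12, and the others follow.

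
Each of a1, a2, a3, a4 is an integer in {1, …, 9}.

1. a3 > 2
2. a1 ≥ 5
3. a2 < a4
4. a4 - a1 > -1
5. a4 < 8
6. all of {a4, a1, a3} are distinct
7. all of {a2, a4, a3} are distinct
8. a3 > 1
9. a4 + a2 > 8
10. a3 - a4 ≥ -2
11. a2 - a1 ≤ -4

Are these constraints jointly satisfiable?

One satisfying assignment is a1 = 6, a2 = 2, a3 = 5, a4 = 7.
For the less obvious constraints — constraint 4: a4 - a1 = 1; constraint 9: a4 + a2 = 9 — and the others hold by inspection.

Satisfiable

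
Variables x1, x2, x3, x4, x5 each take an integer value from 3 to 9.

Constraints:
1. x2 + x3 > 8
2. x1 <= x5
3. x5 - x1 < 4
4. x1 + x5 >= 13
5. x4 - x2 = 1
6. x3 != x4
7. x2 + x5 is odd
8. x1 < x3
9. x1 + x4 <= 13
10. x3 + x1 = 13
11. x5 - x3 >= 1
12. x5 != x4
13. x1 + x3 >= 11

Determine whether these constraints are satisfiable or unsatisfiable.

Satisfiable

Take x1 = 6, x2 = 4, x3 = 7, x4 = 5, x5 = 9. Then constraint 1: x2 + x3 = 11; constraint 3: x5 - x1 = 3; constraint 4: x1 + x5 = 15, and every other listed constraint is also met.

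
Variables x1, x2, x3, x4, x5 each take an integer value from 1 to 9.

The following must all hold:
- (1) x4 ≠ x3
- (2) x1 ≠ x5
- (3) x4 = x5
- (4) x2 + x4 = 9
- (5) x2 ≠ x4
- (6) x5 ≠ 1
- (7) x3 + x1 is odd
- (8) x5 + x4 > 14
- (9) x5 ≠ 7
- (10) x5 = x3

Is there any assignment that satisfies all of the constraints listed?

From constraints 3 and 10, x4 = x5 = x3, so x4 = x3. But constraint 1 says x4 ≠ x3. Contradiction.

Unsatisfiable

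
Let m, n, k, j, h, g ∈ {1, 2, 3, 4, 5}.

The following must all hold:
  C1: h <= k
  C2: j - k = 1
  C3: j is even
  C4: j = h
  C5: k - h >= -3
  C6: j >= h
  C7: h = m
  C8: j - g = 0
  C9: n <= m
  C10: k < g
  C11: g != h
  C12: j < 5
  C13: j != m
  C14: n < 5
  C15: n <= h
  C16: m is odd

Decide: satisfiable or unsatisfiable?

From constraints 4 and 7, j = h = m, so j = m. But constraint 13 says j ≠ m. Contradiction.

Unsatisfiable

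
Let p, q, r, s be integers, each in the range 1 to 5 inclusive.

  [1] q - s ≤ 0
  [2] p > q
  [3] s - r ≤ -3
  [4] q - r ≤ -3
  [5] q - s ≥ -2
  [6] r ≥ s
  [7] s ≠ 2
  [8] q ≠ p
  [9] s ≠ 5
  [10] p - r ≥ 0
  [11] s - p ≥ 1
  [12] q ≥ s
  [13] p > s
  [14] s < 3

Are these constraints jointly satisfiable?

Unsatisfiable

Constraints 4, 5, 10, and 11 give p − r ≥ 0, r − q ≥ 3, q − s ≥ -2, s − p ≥ 1.
Adding all 4 inequalities: the left sides telescope to 0, and the right sides sum to 0 + 3 + (-2) + 1 = 2. So 0 ≥ 2, which is false.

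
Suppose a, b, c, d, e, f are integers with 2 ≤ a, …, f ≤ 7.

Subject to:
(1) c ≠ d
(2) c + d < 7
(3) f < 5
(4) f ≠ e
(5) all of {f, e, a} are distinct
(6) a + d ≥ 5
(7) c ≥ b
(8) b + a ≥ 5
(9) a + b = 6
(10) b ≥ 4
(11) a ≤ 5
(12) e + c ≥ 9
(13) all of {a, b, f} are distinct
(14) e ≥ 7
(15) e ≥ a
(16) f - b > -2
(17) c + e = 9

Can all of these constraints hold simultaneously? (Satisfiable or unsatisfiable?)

From constraints 7 and 10: c ≥ b ≥ 4. From constraint 14: e ≥ 7. Hence c + e ≥ 11. But constraint 17 requires c + e = 9, and 9 < 11. Contradiction.

Unsatisfiable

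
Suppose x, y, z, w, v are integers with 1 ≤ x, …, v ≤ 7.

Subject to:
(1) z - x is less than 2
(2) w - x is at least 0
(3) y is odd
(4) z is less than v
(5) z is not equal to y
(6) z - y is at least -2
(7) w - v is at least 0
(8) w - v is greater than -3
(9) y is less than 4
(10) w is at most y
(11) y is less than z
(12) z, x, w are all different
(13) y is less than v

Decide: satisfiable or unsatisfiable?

Constraints 4, 7, 10, and 11 give w ≤ y, y < z, z < v, v ≤ w. Chaining: w ≤ y < z < v ≤ w, which forces w < w — impossible.

Unsatisfiable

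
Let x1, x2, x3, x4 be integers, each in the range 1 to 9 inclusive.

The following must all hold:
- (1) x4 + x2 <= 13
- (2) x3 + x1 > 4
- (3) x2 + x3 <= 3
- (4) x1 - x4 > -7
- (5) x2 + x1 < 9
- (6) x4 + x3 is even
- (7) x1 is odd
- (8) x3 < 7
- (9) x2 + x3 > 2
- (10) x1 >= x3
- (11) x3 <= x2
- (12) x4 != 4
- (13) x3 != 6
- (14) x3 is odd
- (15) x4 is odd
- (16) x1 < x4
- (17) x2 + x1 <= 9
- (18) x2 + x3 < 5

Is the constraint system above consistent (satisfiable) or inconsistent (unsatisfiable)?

One satisfying assignment is x1 = 5, x2 = 2, x3 = 1, x4 = 9.
For the less obvious constraints — constraint 1: x4 + x2 = 11; constraint 2: x3 + x1 = 6 — and the others hold by inspection.

Satisfiable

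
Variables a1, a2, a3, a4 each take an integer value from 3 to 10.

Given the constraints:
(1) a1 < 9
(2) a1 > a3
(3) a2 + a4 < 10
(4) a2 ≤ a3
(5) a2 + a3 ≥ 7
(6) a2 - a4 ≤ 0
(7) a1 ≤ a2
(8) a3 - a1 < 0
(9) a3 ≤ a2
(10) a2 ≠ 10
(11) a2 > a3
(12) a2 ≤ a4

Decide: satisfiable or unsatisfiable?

Unsatisfiable

Constraints 2, 4, and 7 give a1 ≤ a2, a2 ≤ a3, a3 < a1. Chaining: a1 ≤ a2 ≤ a3 < a1, which forces a1 < a1 — impossible.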